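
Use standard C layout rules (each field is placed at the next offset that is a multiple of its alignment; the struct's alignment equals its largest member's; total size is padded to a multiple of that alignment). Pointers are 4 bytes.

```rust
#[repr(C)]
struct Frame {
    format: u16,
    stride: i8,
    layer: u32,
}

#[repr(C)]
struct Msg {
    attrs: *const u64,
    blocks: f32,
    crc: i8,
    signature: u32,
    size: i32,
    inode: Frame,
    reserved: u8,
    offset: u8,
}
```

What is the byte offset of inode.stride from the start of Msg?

22

Frame: @0: format [2B, align 2] → 2; @2: stride [1B, align 1] → 3; +1 pad (align 4); @4: layer [4B, align 4] → 8; size 8, align 4
@0: attrs [4B, align 4] → 4
@4: blocks [4B, align 4] → 8
@8: crc [1B, align 1] → 9
+3 pad (align 4)
@12: signature [4B, align 4] → 16
@16: size [4B, align 4] → 20
@20: inode [8B, align 4] → 28
within Frame: stride at 2
20 + 2 = 22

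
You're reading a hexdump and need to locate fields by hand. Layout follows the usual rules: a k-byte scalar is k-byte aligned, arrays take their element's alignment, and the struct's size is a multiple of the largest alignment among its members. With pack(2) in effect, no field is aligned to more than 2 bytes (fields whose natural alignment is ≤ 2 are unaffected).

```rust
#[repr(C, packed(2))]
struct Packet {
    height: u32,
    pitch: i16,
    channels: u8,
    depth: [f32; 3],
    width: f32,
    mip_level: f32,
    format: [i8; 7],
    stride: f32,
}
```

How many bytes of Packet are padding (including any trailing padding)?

2

0..4  height  (4B, 2-aligned)
4..6  pitch  (2B, 2-aligned)
6..7  channels  (1B, 1-aligned)
7..8  -- padding (1B)
8..20  depth  (12B, 2-aligned)
20..24  width  (4B, 2-aligned)
24..28  mip_level  (4B, 2-aligned)
28..35  format  (7B, 1-aligned)
35..36  -- padding (1B)
36..40  stride  (4B, 2-aligned)
sizeof = 40, alignof = 2
data bytes 38, size 40 → padding 2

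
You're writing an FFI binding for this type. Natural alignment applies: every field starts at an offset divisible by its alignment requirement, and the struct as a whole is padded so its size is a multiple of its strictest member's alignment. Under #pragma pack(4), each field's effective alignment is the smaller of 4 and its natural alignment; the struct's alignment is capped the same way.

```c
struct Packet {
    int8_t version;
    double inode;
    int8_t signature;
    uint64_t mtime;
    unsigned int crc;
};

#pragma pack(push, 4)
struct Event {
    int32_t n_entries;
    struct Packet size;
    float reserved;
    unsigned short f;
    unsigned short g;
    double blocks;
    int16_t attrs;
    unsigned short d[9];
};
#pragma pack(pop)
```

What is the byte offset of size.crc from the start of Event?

36

Packet: @0: version [1B, align 1] → 1; +7 pad (align 8); @8: inode [8B, align 8] → 16; @16: signature [1B, align 1] → 17; +7 pad (align 8); @24: mtime [8B, align 8] → 32; @32: crc [4B, align 4] → 36; +4 tail pad (align 8); size 40, align 8
@0: n_entries [4B, align 4] → 4
@4: size [40B, align 4] → 44
within Packet: crc at 32
4 + 32 = 36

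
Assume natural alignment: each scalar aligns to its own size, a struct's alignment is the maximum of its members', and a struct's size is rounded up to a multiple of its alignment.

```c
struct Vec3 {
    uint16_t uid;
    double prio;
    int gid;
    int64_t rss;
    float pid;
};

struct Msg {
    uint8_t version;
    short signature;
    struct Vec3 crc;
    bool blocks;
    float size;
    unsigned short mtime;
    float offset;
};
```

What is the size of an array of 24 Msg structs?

Vec3: @0: uid [2B, align 2] → 2; +6 pad (align 8); @8: prio [8B, align 8] → 16; @16: gid [4B, align 4] → 20; +4 pad (align 8); @24: rss [8B, align 8] → 32; @32: pid [4B, align 4] → 36; +4 tail pad (align 8); size 40, align 8
@0: version [1B, align 1] → 1
+1 pad (align 2)
@2: signature [2B, align 2] → 4
+4 pad (align 8)
@8: crc [40B, align 8] → 48
@48: blocks [1B, align 1] → 49
+3 pad (align 4)
@52: size [4B, align 4] → 56
@56: mtime [2B, align 2] → 58
+2 pad (align 4)
@60: offset [4B, align 4] → 64
size 64, align 8
array of 24: 24 × 64 = 1536

1536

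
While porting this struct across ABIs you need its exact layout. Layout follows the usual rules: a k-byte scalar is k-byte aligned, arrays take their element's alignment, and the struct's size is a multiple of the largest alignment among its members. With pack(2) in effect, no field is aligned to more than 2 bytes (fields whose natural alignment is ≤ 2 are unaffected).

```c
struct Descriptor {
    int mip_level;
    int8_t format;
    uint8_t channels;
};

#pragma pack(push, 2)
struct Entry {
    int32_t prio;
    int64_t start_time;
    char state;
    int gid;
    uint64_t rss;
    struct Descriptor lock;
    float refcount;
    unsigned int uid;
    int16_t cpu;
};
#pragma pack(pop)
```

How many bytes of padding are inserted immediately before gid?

1

Descriptor: @0: mip_level [4B, align 4] → 4; @4: format [1B, align 1] → 5; @5: channels [1B, align 1] → 6; +2 tail pad (align 4); size 8, align 4
@0: prio [4B, align 2] → 4
@4: start_time [8B, align 2] → 12
@12: state [1B, align 1] → 13
+1 pad (align 2)
@14: gid [4B, align 2] → 18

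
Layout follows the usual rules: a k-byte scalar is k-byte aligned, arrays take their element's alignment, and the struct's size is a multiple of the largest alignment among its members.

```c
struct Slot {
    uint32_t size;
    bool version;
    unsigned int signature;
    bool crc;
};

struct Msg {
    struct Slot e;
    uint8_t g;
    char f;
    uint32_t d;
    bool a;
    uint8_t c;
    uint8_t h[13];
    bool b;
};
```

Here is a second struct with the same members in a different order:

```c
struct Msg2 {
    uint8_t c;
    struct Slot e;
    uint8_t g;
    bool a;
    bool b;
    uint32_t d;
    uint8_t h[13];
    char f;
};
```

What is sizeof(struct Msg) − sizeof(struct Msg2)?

Slot: 0..4  size  (4B, 4-aligned); 4..5  version  (1B, 1-aligned); 5..8  -- padding (3B); 8..12  signature  (4B, 4-aligned); 12..13  crc  (1B, 1-aligned); 13..16  -- tail padding (3B); sizeof = 16, alignof = 4
0..16  e  (16B, 4-aligned)
16..17  g  (1B, 1-aligned)
17..18  f  (1B, 1-aligned)
18..20  -- padding (2B)
20..24  d  (4B, 4-aligned)
24..25  a  (1B, 1-aligned)
25..26  c  (1B, 1-aligned)
26..39  h  (13B, 1-aligned)
39..40  b  (1B, 1-aligned)
sizeof = 40, alignof = 4
— Msg2 —
0..1  c  (1B, 1-aligned)
1..4  -- padding (3B)
4..20  e  (16B, 4-aligned)
20..21  g  (1B, 1-aligned)
21..22  a  (1B, 1-aligned)
22..23  b  (1B, 1-aligned)
23..24  -- padding (1B)
24..28  d  (4B, 4-aligned)
28..41  h  (13B, 1-aligned)
41..42  f  (1B, 1-aligned)
42..44  -- tail padding (2B)
sizeof = 44, alignof = 4
40 − 44 = -4

-4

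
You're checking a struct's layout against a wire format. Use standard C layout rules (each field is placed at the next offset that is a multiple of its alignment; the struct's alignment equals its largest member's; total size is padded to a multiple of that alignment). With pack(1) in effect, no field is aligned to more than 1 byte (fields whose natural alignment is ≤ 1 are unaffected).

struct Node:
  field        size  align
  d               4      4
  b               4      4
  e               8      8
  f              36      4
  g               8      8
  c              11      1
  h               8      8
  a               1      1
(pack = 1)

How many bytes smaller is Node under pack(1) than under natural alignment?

natural layout:
  0..4  d  (4B, 4-aligned)
  4..8  b  (4B, 4-aligned)
  8..16  e  (8B, 8-aligned)
  16..52  f  (36B, 4-aligned)
  52..56  -- padding (4B)
  56..64  g  (8B, 8-aligned)
  64..75  c  (11B, 1-aligned)
  75..80  -- padding (5B)
  80..88  h  (8B, 8-aligned)
  88..89  a  (1B, 1-aligned)
  89..96  -- tail padding (7B)
  sizeof = 96, alignof = 8
packed(1) layout:
  0..4  d  (4B, 1-aligned)
  4..8  b  (4B, 1-aligned)
  8..16  e  (8B, 1-aligned)
  16..52  f  (36B, 1-aligned)
  52..60  g  (8B, 1-aligned)
  60..71  c  (11B, 1-aligned)
  71..79  h  (8B, 1-aligned)
  79..80  a  (1B, 1-aligned)
  sizeof = 80, alignof = 1
96 − 80 = 16

16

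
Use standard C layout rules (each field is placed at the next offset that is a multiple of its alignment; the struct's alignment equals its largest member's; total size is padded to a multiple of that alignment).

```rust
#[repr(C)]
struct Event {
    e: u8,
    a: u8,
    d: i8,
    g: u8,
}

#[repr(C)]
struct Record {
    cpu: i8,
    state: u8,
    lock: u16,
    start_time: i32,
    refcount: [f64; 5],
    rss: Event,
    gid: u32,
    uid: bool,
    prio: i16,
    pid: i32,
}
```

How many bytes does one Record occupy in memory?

Event: @0: e [1B, align 1] → 1; @1: a [1B, align 1] → 2; @2: d [1B, align 1] → 3; @3: g [1B, align 1] → 4; size 4, align 1
@0: cpu [1B, align 1] → 1
@1: state [1B, align 1] → 2
@2: lock [2B, align 2] → 4
@4: start_time [4B, align 4] → 8
@8: refcount [40B, align 8] → 48
@48: rss [4B, align 1] → 52
@52: gid [4B, align 4] → 56
@56: uid [1B, align 1] → 57
+1 pad (align 2)
@58: prio [2B, align 2] → 60
@60: pid [4B, align 4] → 64
size 64, align 8

64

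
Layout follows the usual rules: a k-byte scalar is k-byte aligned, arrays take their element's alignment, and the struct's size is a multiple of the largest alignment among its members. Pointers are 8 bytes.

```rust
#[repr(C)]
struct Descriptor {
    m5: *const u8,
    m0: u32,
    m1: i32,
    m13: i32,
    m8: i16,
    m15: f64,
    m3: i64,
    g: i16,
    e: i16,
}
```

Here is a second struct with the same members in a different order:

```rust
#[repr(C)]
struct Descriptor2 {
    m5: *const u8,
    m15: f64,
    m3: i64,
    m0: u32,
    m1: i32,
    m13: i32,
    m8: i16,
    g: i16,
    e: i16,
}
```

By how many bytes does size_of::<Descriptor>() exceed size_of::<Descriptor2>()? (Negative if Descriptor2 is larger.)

0

0..8  m5  (8B, 8-aligned)
8..12  m0  (4B, 4-aligned)
12..16  m1  (4B, 4-aligned)
16..20  m13  (4B, 4-aligned)
20..22  m8  (2B, 2-aligned)
22..24  -- padding (2B)
24..32  m15  (8B, 8-aligned)
32..40  m3  (8B, 8-aligned)
40..42  g  (2B, 2-aligned)
42..44  e  (2B, 2-aligned)
44..48  -- tail padding (4B)
sizeof = 48, alignof = 8
— Descriptor2 —
0..8  m5  (8B, 8-aligned)
8..16  m15  (8B, 8-aligned)
16..24  m3  (8B, 8-aligned)
24..28  m0  (4B, 4-aligned)
28..32  m1  (4B, 4-aligned)
32..36  m13  (4B, 4-aligned)
36..38  m8  (2B, 2-aligned)
38..40  g  (2B, 2-aligned)
40..42  e  (2B, 2-aligned)
42..48  -- tail padding (6B)
sizeof = 48, alignof = 8
48 − 48 = 0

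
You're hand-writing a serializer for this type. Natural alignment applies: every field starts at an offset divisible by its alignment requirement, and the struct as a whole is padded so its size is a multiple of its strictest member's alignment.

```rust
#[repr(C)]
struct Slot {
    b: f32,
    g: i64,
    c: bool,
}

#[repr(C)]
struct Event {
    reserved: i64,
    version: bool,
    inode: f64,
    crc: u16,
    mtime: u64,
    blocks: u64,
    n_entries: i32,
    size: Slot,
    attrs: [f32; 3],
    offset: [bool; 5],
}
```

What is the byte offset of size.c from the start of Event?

Slot: 0..4  b  (4B, 4-aligned); 4..8  -- padding (4B); 8..16  g  (8B, 8-aligned); 16..17  c  (1B, 1-aligned); 17..24  -- tail padding (7B); sizeof = 24, alignof = 8
0..8  reserved  (8B, 8-aligned)
8..9  version  (1B, 1-aligned)
9..16  -- padding (7B)
16..24  inode  (8B, 8-aligned)
24..26  crc  (2B, 2-aligned)
26..32  -- padding (6B)
32..40  mtime  (8B, 8-aligned)
40..48  blocks  (8B, 8-aligned)
48..52  n_entries  (4B, 4-aligned)
52..56  -- padding (4B)
56..80  size  (24B, 8-aligned)
within Slot: c at 16
56 + 16 = 72

72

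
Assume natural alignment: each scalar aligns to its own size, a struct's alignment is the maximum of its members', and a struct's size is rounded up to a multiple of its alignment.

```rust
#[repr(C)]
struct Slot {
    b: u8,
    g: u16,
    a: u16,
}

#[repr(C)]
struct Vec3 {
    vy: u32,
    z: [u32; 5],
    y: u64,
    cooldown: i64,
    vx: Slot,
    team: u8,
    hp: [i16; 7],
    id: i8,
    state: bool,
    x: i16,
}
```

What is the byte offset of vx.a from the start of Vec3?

Slot: b at 0 (size 1, align 1) → ends 1; pad 1 to align 2 for g; g at 2 (size 2, align 2) → ends 4; a at 4 (size 2, align 2) → ends 6; total 6 bytes, alignment 2
vy at 0 (size 4, align 4) → ends 4
z at 4 (size 20, align 4) → ends 24
y at 24 (size 8, align 8) → ends 32
cooldown at 32 (size 8, align 8) → ends 40
vx at 40 (size 6, align 2) → ends 46
within Slot: a at 4
40 + 4 = 44

44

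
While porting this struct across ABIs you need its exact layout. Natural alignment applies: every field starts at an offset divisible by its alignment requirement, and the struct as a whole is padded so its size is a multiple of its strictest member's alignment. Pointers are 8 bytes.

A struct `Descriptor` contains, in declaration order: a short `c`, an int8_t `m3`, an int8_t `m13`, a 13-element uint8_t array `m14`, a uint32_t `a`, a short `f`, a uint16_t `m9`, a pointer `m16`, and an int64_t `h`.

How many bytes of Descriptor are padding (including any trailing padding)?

7

@0: c [2B, align 2] → 2
@2: m3 [1B, align 1] → 3
@3: m13 [1B, align 1] → 4
@4: m14 [13B, align 1] → 17
+3 pad (align 4)
@20: a [4B, align 4] → 24
@24: f [2B, align 2] → 26
@26: m9 [2B, align 2] → 28
+4 pad (align 8)
@32: m16 [8B, align 8] → 40
@40: h [8B, align 8] → 48
size 48, align 8
data bytes 41, size 48 → padding 7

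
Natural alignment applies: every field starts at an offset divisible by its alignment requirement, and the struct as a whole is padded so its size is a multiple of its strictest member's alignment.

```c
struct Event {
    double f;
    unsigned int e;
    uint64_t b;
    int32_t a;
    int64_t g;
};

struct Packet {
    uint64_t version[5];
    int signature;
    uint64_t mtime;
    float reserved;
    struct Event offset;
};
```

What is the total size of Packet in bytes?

104 bytes

Event: 0..8  f  (8B, 8-aligned); 8..12  e  (4B, 4-aligned); 12..16  -- padding (4B); 16..24  b  (8B, 8-aligned); 24..28  a  (4B, 4-aligned); 28..32  -- padding (4B); 32..40  g  (8B, 8-aligned); sizeof = 40, alignof = 8
0..40  version  (40B, 8-aligned)
40..44  signature  (4B, 4-aligned)
44..48  -- padding (4B)
48..56  mtime  (8B, 8-aligned)
56..60  reserved  (4B, 4-aligned)
60..64  -- padding (4B)
64..104  offset  (40B, 8-aligned)
sizeof = 104, alignof = 8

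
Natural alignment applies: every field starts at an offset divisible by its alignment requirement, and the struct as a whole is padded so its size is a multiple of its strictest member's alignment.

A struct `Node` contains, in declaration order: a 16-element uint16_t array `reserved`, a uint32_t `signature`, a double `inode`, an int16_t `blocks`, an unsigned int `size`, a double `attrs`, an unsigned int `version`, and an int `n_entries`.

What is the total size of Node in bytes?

@0: reserved [32B, align 2] → 32
@32: signature [4B, align 4] → 36
+4 pad (align 8)
@40: inode [8B, align 8] → 48
@48: blocks [2B, align 2] → 50
+2 pad (align 4)
@52: size [4B, align 4] → 56
@56: attrs [8B, align 8] → 64
@64: version [4B, align 4] → 68
@68: n_entries [4B, align 4] → 72
size 72, align 8

72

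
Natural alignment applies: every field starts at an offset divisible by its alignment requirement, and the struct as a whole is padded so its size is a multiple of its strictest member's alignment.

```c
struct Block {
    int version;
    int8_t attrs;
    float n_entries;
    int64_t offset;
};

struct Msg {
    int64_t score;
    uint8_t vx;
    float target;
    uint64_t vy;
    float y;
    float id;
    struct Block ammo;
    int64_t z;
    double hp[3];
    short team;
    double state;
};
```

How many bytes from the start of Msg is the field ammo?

Block: @0: version [4B, align 4] → 4; @4: attrs [1B, align 1] → 5; +3 pad (align 4); @8: n_entries [4B, align 4] → 12; +4 pad (align 8); @16: offset [8B, align 8] → 24; size 24, align 8
@0: score [8B, align 8] → 8
@8: vx [1B, align 1] → 9
+3 pad (align 4)
@12: target [4B, align 4] → 16
@16: vy [8B, align 8] → 24
@24: y [4B, align 4] → 28
@28: id [4B, align 4] → 32
@32: ammo [24B, align 8] → 56

32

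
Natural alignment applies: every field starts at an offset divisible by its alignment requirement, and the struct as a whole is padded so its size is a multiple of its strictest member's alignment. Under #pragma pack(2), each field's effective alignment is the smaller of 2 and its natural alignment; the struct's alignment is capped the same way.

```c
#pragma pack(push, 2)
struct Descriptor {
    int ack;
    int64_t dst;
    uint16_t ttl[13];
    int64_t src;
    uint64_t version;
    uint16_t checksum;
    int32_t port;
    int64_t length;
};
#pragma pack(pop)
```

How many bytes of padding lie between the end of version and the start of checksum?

0..4  ack  (4B, 2-aligned)
4..12  dst  (8B, 2-aligned)
12..38  ttl  (26B, 2-aligned)
38..46  src  (8B, 2-aligned)
46..54  version  (8B, 2-aligned)
54..56  checksum  (2B, 2-aligned)

0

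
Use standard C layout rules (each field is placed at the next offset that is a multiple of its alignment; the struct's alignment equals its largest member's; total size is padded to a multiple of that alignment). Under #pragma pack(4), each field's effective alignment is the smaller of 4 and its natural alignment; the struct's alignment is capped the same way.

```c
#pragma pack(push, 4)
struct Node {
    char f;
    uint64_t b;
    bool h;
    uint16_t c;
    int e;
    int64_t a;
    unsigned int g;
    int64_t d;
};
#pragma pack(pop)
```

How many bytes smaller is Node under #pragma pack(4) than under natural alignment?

8

natural layout:
  @0: f [1B, align 1] → 1
  +7 pad (align 8)
  @8: b [8B, align 8] → 16
  @16: h [1B, align 1] → 17
  +1 pad (align 2)
  @18: c [2B, align 2] → 20
  @20: e [4B, align 4] → 24
  @24: a [8B, align 8] → 32
  @32: g [4B, align 4] → 36
  +4 pad (align 8)
  @40: d [8B, align 8] → 48
  size 48, align 8
packed(4) layout:
  @0: f [1B, align 1] → 1
  +3 pad (align 4)
  @4: b [8B, align 4] → 12
  @12: h [1B, align 1] → 13
  +1 pad (align 2)
  @14: c [2B, align 2] → 16
  @16: e [4B, align 4] → 20
  @20: a [8B, align 4] → 28
  @28: g [4B, align 4] → 32
  @32: d [8B, align 4] → 40
  size 40, align 4
48 − 40 = 8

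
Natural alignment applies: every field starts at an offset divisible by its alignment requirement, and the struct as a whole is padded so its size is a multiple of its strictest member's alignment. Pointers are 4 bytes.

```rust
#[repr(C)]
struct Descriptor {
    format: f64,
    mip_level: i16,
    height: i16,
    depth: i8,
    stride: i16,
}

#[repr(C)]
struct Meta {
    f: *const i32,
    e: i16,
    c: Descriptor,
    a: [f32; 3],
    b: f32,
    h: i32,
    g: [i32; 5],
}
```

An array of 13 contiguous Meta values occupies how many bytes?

Descriptor: format at 0 (size 8, align 8) → ends 8; mip_level at 8 (size 2, align 2) → ends 10; height at 10 (size 2, align 2) → ends 12; depth at 12 (size 1, align 1) → ends 13; pad 1 to align 2 for stride; stride at 14 (size 2, align 2) → ends 16; total 16 bytes, alignment 8
f at 0 (size 4, align 4) → ends 4
e at 4 (size 2, align 2) → ends 6
pad 2 to align 8 for c
c at 8 (size 16, align 8) → ends 24
a at 24 (size 12, align 4) → ends 36
b at 36 (size 4, align 4) → ends 40
h at 40 (size 4, align 4) → ends 44
g at 44 (size 20, align 4) → ends 64
total 64 bytes, alignment 8
array of 13: 13 × 64 = 832

832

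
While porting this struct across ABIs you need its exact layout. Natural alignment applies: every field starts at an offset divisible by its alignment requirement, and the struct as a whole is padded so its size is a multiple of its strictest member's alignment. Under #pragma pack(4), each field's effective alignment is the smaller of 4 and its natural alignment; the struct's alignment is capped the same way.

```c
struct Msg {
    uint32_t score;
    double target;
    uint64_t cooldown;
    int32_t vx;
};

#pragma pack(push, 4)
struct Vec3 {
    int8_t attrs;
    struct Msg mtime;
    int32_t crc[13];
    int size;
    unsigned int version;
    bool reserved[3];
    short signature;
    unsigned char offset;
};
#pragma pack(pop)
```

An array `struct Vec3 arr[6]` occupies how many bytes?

624

Msg: score at 0 (size 4, align 4) → ends 4; pad 4 to align 8 for target; target at 8 (size 8, align 8) → ends 16; cooldown at 16 (size 8, align 8) → ends 24; vx at 24 (size 4, align 4) → ends 28; tail pad 4 to reach multiple of 8; total 32 bytes, alignment 8
attrs at 0 (size 1, align 1) → ends 1
pad 3 to align 4 for mtime
mtime at 4 (size 32, align 4) → ends 36
crc at 36 (size 52, align 4) → ends 88
size at 88 (size 4, align 4) → ends 92
version at 92 (size 4, align 4) → ends 96
reserved at 96 (size 3, align 1) → ends 99
pad 1 to align 2 for signature
signature at 100 (size 2, align 2) → ends 102
offset at 102 (size 1, align 1) → ends 103
tail pad 1 to reach multiple of 4
total 104 bytes, alignment 4
array of 6: 6 × 104 = 624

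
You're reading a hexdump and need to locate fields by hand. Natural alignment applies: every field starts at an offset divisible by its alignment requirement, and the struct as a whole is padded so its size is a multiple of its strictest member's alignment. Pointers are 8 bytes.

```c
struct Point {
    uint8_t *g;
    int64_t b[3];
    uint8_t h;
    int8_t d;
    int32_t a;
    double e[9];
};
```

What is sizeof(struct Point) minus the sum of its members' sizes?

2

g at 0 (size 8, align 8) → ends 8
b at 8 (size 24, align 8) → ends 32
h at 32 (size 1, align 1) → ends 33
d at 33 (size 1, align 1) → ends 34
pad 2 to align 4 for a
a at 36 (size 4, align 4) → ends 40
e at 40 (size 72, align 8) → ends 112
total 112 bytes, alignment 8
data bytes 110, size 112 → padding 2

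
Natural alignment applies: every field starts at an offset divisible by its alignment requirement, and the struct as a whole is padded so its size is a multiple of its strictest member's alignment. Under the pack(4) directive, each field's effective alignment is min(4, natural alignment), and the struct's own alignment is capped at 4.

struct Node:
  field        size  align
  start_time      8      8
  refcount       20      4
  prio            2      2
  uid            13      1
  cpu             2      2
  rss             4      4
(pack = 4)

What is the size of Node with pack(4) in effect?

52

start_time at 0 (size 8, align 4) → ends 8
refcount at 8 (size 20, align 4) → ends 28
prio at 28 (size 2, align 2) → ends 30
uid at 30 (size 13, align 1) → ends 43
pad 1 to align 2 for cpu
cpu at 44 (size 2, align 2) → ends 46
pad 2 to align 4 for rss
rss at 48 (size 4, align 4) → ends 52
total 52 bytes, alignment 4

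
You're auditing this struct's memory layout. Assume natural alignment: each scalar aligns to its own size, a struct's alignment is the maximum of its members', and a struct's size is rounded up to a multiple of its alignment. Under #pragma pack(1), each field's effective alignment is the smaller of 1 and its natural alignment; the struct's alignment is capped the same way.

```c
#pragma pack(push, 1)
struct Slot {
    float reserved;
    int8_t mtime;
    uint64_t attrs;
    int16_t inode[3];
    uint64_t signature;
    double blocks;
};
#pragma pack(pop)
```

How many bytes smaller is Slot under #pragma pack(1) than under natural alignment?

natural layout:
  @0: reserved [4B, align 4] → 4
  @4: mtime [1B, align 1] → 5
  +3 pad (align 8)
  @8: attrs [8B, align 8] → 16
  @16: inode [6B, align 2] → 22
  +2 pad (align 8)
  @24: signature [8B, align 8] → 32
  @32: blocks [8B, align 8] → 40
  size 40, align 8
packed(1) layout:
  @0: reserved [4B, align 1] → 4
  @4: mtime [1B, align 1] → 5
  @5: attrs [8B, align 1] → 13
  @13: inode [6B, align 1] → 19
  @19: signature [8B, align 1] → 27
  @27: blocks [8B, align 1] → 35
  size 35, align 1
40 − 35 = 5

5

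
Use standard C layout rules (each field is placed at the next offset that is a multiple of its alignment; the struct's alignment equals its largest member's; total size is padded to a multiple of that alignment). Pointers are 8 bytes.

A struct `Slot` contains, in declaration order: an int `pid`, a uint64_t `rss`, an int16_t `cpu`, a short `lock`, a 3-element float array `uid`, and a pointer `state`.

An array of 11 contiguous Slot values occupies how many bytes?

@0: pid [4B, align 4] → 4
+4 pad (align 8)
@8: rss [8B, align 8] → 16
@16: cpu [2B, align 2] → 18
@18: lock [2B, align 2] → 20
@20: uid [12B, align 4] → 32
@32: state [8B, align 8] → 40
size 40, align 8
array of 11: 11 × 40 = 440

440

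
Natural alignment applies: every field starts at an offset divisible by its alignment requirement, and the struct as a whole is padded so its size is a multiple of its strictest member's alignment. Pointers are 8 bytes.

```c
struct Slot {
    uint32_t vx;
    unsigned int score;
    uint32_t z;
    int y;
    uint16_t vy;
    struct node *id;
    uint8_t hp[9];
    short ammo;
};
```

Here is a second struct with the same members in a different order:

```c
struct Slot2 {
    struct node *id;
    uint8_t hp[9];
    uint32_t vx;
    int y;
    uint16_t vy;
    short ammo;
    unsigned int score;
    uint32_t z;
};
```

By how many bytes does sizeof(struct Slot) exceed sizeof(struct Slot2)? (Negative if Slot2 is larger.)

@0: vx [4B, align 4] → 4
@4: score [4B, align 4] → 8
@8: z [4B, align 4] → 12
@12: y [4B, align 4] → 16
@16: vy [2B, align 2] → 18
+6 pad (align 8)
@24: id [8B, align 8] → 32
@32: hp [9B, align 1] → 41
+1 pad (align 2)
@42: ammo [2B, align 2] → 44
+4 tail pad (align 8)
size 48, align 8
— Slot2 —
@0: id [8B, align 8] → 8
@8: hp [9B, align 1] → 17
+3 pad (align 4)
@20: vx [4B, align 4] → 24
@24: y [4B, align 4] → 28
@28: vy [2B, align 2] → 30
@30: ammo [2B, align 2] → 32
@32: score [4B, align 4] → 36
@36: z [4B, align 4] → 40
size 40, align 8
48 − 40 = 8

8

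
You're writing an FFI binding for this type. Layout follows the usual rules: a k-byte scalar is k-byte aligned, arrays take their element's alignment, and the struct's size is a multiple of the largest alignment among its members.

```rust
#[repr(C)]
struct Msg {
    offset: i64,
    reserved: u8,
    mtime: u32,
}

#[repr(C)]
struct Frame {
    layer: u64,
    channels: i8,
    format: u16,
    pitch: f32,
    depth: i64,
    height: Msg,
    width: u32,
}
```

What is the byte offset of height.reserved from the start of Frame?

Msg: @0: offset [8B, align 8] → 8; @8: reserved [1B, align 1] → 9; +3 pad (align 4); @12: mtime [4B, align 4] → 16; size 16, align 8
@0: layer [8B, align 8] → 8
@8: channels [1B, align 1] → 9
+1 pad (align 2)
@10: format [2B, align 2] → 12
@12: pitch [4B, align 4] → 16
@16: depth [8B, align 8] → 24
@24: height [16B, align 8] → 40
within Msg: reserved at 8
24 + 8 = 32

32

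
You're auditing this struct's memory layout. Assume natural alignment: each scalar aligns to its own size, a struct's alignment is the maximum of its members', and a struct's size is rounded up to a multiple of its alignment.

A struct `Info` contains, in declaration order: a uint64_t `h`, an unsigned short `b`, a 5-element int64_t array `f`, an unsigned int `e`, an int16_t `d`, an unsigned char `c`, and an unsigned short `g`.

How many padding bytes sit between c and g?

1

@0: h [8B, align 8] → 8
@8: b [2B, align 2] → 10
+6 pad (align 8)
@16: f [40B, align 8] → 56
@56: e [4B, align 4] → 60
@60: d [2B, align 2] → 62
@62: c [1B, align 1] → 63
+1 pad (align 2)
@64: g [2B, align 2] → 66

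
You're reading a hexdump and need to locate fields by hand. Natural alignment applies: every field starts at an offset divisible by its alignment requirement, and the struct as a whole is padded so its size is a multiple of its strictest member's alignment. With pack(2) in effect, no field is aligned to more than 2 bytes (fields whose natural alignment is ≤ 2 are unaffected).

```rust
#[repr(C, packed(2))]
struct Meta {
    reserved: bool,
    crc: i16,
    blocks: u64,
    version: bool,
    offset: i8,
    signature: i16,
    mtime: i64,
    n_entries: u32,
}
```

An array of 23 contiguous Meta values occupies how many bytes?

@0: reserved [1B, align 1] → 1
+1 pad (align 2)
@2: crc [2B, align 2] → 4
@4: blocks [8B, align 2] → 12
@12: version [1B, align 1] → 13
@13: offset [1B, align 1] → 14
@14: signature [2B, align 2] → 16
@16: mtime [8B, align 2] → 24
@24: n_entries [4B, align 2] → 28
size 28, align 2
array of 23: 23 × 28 = 644

644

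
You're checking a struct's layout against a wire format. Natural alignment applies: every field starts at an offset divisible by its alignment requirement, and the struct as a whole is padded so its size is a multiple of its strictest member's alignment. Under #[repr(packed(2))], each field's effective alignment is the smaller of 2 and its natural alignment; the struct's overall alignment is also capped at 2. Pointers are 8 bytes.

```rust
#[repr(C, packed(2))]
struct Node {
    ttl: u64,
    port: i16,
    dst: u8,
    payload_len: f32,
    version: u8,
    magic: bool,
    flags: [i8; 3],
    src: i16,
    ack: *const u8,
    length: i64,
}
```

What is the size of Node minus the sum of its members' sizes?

2

@0: ttl [8B, align 2] → 8
@8: port [2B, align 2] → 10
@10: dst [1B, align 1] → 11
+1 pad (align 2)
@12: payload_len [4B, align 2] → 16
@16: version [1B, align 1] → 17
@17: magic [1B, align 1] → 18
@18: flags [3B, align 1] → 21
+1 pad (align 2)
@22: src [2B, align 2] → 24
@24: ack [8B, align 2] → 32
@32: length [8B, align 2] → 40
size 40, align 2
data bytes 38, size 40 → padding 2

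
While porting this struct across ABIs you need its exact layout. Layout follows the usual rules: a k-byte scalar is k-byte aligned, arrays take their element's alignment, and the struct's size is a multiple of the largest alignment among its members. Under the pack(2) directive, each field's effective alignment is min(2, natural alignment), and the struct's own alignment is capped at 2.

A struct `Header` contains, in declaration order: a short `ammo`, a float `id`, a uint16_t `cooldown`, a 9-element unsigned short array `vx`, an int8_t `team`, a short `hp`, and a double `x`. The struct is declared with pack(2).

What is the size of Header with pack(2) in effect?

ammo at 0 (size 2, align 2) → ends 2
id at 2 (size 4, align 2) → ends 6
cooldown at 6 (size 2, align 2) → ends 8
vx at 8 (size 18, align 2) → ends 26
team at 26 (size 1, align 1) → ends 27
pad 1 to align 2 for hp
hp at 28 (size 2, align 2) → ends 30
x at 30 (size 8, align 2) → ends 38
total 38 bytes, alignment 2

38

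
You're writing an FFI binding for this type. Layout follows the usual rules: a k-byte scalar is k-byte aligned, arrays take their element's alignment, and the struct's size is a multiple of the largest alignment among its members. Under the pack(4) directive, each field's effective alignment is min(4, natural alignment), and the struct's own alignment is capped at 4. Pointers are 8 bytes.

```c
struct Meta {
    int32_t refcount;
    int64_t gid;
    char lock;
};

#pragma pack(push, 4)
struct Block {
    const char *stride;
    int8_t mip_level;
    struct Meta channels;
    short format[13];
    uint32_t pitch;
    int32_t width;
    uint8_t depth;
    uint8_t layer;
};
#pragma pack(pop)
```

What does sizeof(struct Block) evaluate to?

Meta: refcount at 0 (size 4, align 4) → ends 4; pad 4 to align 8 for gid; gid at 8 (size 8, align 8) → ends 16; lock at 16 (size 1, align 1) → ends 17; tail pad 7 to reach multiple of 8; total 24 bytes, alignment 8
stride at 0 (size 8, align 4) → ends 8
mip_level at 8 (size 1, align 1) → ends 9
pad 3 to align 4 for channels
channels at 12 (size 24, align 4) → ends 36
format at 36 (size 26, align 2) → ends 62
pad 2 to align 4 for pitch
pitch at 64 (size 4, align 4) → ends 68
width at 68 (size 4, align 4) → ends 72
depth at 72 (size 1, align 1) → ends 73
layer at 73 (size 1, align 1) → ends 74
tail pad 2 to reach multiple of 4
total 76 bytes, alignment 4

76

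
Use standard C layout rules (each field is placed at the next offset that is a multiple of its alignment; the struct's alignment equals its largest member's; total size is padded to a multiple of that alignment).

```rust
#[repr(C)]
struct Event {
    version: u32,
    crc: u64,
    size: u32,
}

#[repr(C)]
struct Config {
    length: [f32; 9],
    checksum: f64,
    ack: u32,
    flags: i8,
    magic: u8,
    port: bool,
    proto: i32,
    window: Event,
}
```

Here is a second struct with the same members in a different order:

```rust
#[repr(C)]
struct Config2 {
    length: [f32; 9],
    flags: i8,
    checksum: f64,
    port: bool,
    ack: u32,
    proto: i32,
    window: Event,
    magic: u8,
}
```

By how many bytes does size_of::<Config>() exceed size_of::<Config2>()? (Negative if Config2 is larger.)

-8

Event: @0: version [4B, align 4] → 4; +4 pad (align 8); @8: crc [8B, align 8] → 16; @16: size [4B, align 4] → 20; +4 tail pad (align 8); size 24, align 8
@0: length [36B, align 4] → 36
+4 pad (align 8)
@40: checksum [8B, align 8] → 48
@48: ack [4B, align 4] → 52
@52: flags [1B, align 1] → 53
@53: magic [1B, align 1] → 54
@54: port [1B, align 1] → 55
+1 pad (align 4)
@56: proto [4B, align 4] → 60
+4 pad (align 8)
@64: window [24B, align 8] → 88
size 88, align 8
— Config2 —
@0: length [36B, align 4] → 36
@36: flags [1B, align 1] → 37
+3 pad (align 8)
@40: checksum [8B, align 8] → 48
@48: port [1B, align 1] → 49
+3 pad (align 4)
@52: ack [4B, align 4] → 56
@56: proto [4B, align 4] → 60
+4 pad (align 8)
@64: window [24B, align 8] → 88
@88: magic [1B, align 1] → 89
+7 tail pad (align 8)
size 96, align 8
88 − 96 = -8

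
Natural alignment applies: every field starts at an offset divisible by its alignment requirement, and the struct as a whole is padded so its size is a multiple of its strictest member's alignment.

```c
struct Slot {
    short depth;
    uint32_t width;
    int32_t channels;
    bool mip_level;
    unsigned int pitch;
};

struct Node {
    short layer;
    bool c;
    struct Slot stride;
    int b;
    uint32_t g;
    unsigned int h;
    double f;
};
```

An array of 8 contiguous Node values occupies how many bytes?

Slot: depth at 0 (size 2, align 2) → ends 2; pad 2 to align 4 for width; width at 4 (size 4, align 4) → ends 8; channels at 8 (size 4, align 4) → ends 12; mip_level at 12 (size 1, align 1) → ends 13; pad 3 to align 4 for pitch; pitch at 16 (size 4, align 4) → ends 20; total 20 bytes, alignment 4
layer at 0 (size 2, align 2) → ends 2
c at 2 (size 1, align 1) → ends 3
pad 1 to align 4 for stride
stride at 4 (size 20, align 4) → ends 24
b at 24 (size 4, align 4) → ends 28
g at 28 (size 4, align 4) → ends 32
h at 32 (size 4, align 4) → ends 36
pad 4 to align 8 for f
f at 40 (size 8, align 8) → ends 48
total 48 bytes, alignment 8
array of 8: 8 × 48 = 384

384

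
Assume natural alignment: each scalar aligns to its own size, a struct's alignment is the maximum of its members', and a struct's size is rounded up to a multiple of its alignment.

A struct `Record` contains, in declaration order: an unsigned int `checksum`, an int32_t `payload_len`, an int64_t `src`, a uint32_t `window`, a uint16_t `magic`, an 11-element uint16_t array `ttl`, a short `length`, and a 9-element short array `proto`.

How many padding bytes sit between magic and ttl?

checksum at 0 (size 4, align 4) → ends 4
payload_len at 4 (size 4, align 4) → ends 8
src at 8 (size 8, align 8) → ends 16
window at 16 (size 4, align 4) → ends 20
magic at 20 (size 2, align 2) → ends 22
ttl at 22 (size 22, align 2) → ends 44

0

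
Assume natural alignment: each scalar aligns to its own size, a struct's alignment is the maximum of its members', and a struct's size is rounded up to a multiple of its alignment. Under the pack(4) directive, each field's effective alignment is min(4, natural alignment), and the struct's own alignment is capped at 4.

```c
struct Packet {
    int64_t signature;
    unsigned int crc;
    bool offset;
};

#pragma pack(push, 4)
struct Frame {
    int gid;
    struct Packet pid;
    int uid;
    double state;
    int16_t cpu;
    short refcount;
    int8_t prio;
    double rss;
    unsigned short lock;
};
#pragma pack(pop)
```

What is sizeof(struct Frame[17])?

884

Packet: 0..8  signature  (8B, 8-aligned); 8..12  crc  (4B, 4-aligned); 12..13  offset  (1B, 1-aligned); 13..16  -- tail padding (3B); sizeof = 16, alignof = 8
0..4  gid  (4B, 4-aligned)
4..20  pid  (16B, 4-aligned)
20..24  uid  (4B, 4-aligned)
24..32  state  (8B, 4-aligned)
32..34  cpu  (2B, 2-aligned)
34..36  refcount  (2B, 2-aligned)
36..37  prio  (1B, 1-aligned)
37..40  -- padding (3B)
40..48  rss  (8B, 4-aligned)
48..50  lock  (2B, 2-aligned)
50..52  -- tail padding (2B)
sizeof = 52, alignof = 4
array of 17: 17 × 52 = 884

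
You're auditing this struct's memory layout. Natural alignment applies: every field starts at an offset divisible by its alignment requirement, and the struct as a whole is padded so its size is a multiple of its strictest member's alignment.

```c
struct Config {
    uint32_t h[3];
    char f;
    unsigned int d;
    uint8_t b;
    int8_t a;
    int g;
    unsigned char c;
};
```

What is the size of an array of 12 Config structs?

@0: h [12B, align 4] → 12
@12: f [1B, align 1] → 13
+3 pad (align 4)
@16: d [4B, align 4] → 20
@20: b [1B, align 1] → 21
@21: a [1B, align 1] → 22
+2 pad (align 4)
@24: g [4B, align 4] → 28
@28: c [1B, align 1] → 29
+3 tail pad (align 4)
size 32, align 4
array of 12: 12 × 32 = 384

384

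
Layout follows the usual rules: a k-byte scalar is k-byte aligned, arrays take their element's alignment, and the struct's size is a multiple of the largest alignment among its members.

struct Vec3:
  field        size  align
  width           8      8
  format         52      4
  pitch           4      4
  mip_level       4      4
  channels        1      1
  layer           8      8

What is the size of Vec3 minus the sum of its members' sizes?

3

width at 0 (size 8, align 8) → ends 8
format at 8 (size 52, align 4) → ends 60
pitch at 60 (size 4, align 4) → ends 64
mip_level at 64 (size 4, align 4) → ends 68
channels at 68 (size 1, align 1) → ends 69
pad 3 to align 8 for layer
layer at 72 (size 8, align 8) → ends 80
total 80 bytes, alignment 8
data bytes 77, size 80 → padding 3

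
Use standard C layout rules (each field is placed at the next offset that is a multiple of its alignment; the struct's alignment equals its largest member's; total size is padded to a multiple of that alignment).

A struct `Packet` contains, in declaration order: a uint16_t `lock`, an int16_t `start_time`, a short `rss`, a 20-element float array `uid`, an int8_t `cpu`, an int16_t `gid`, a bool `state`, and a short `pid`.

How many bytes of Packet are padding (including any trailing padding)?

lock at 0 (size 2, align 2) → ends 2
start_time at 2 (size 2, align 2) → ends 4
rss at 4 (size 2, align 2) → ends 6
pad 2 to align 4 for uid
uid at 8 (size 80, align 4) → ends 88
cpu at 88 (size 1, align 1) → ends 89
pad 1 to align 2 for gid
gid at 90 (size 2, align 2) → ends 92
state at 92 (size 1, align 1) → ends 93
pad 1 to align 2 for pid
pid at 94 (size 2, align 2) → ends 96
total 96 bytes, alignment 4
data bytes 92, size 96 → padding 4

4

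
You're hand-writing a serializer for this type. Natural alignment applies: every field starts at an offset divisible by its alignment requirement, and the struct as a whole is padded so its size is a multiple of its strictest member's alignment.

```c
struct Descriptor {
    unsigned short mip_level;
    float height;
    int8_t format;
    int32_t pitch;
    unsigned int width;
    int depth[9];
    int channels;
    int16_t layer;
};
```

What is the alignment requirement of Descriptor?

4

member alignments: mip_level=2, height=4, format=1, pitch=4, width=4, depth=4, channels=4, layer=2
max = 4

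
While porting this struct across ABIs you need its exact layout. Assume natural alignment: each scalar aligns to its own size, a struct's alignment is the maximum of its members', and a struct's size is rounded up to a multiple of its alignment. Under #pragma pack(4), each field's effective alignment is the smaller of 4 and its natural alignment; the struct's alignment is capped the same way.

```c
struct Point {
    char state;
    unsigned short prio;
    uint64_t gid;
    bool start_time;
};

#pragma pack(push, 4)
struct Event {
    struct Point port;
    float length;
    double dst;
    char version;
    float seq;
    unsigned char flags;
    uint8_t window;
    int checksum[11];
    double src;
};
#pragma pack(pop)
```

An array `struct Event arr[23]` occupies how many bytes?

Point: 0..1  state  (1B, 1-aligned); 1..2  -- padding (1B); 2..4  prio  (2B, 2-aligned); 4..8  -- padding (4B); 8..16  gid  (8B, 8-aligned); 16..17  start_time  (1B, 1-aligned); 17..24  -- tail padding (7B); sizeof = 24, alignof = 8
0..24  port  (24B, 4-aligned)
24..28  length  (4B, 4-aligned)
28..36  dst  (8B, 4-aligned)
36..37  version  (1B, 1-aligned)
37..40  -- padding (3B)
40..44  seq  (4B, 4-aligned)
44..45  flags  (1B, 1-aligned)
45..46  window  (1B, 1-aligned)
46..48  -- padding (2B)
48..92  checksum  (44B, 4-aligned)
92..100  src  (8B, 4-aligned)
sizeof = 100, alignof = 4
array of 23: 23 × 100 = 2300

2300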